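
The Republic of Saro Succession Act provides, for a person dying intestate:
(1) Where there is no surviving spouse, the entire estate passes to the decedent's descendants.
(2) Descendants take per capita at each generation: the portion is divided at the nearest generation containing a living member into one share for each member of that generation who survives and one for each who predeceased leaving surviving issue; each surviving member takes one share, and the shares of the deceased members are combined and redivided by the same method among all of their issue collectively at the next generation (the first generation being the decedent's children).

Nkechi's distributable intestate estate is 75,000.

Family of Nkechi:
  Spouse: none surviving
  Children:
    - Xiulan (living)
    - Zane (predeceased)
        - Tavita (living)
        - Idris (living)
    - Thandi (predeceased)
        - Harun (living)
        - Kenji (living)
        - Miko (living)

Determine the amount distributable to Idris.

The entire 75,000 passes to the descendants.
That amount (75,000) is divided at the children's generation into 3 shares of 25,000. Xiulan takes 25,000. The 2 shares of the deceased (Zane and Thandi) are combined into a pool of 50,000.
That pool (50,000) is divided at the grandchildren's generation equally among Tavita, Idris, Harun, Kenji, and Miko: 10,000 each.

Idris receives 10,000.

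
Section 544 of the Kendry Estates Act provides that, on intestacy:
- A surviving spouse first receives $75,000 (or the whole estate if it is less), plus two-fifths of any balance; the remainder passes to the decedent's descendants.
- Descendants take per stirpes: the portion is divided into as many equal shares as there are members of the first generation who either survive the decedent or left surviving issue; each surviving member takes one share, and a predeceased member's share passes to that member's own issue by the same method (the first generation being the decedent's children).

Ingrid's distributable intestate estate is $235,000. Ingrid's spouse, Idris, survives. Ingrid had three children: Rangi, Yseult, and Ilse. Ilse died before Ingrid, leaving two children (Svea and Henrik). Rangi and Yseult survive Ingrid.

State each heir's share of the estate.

Idris: $139,000; Rangi: $32,000; Yseult: $32,000; Svea: $16,000; Henrik: $16,000

Idris first takes $75,000, leaving a balance of $160,000. Idris then takes two-fifths of the balance ($64,000), for a total of $139,000. The remaining $96,000 passes to the descendants.
The descendants' portion ($96,000) is divided into 3 shares of $32,000: Rangi and Yseult each take $32,000; Ilse's $32,000 share passes to Ilse's issue.
Ilse's share ($32,000) is divided into 2 shares of $16,000: Svea and Henrik each take $16,000.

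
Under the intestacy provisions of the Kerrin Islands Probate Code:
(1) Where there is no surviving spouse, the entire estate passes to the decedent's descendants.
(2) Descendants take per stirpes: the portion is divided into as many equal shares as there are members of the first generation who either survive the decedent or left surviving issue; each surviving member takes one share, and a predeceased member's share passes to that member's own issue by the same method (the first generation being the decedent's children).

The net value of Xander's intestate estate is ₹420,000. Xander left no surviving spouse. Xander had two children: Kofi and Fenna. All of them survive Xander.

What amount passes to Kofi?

Kofi receives ₹210,000.

The entire ₹420,000 passes to the descendants.
That amount (₹420,000) is divided into 2 shares of ₹210,000: Kofi and Fenna each take ₹210,000.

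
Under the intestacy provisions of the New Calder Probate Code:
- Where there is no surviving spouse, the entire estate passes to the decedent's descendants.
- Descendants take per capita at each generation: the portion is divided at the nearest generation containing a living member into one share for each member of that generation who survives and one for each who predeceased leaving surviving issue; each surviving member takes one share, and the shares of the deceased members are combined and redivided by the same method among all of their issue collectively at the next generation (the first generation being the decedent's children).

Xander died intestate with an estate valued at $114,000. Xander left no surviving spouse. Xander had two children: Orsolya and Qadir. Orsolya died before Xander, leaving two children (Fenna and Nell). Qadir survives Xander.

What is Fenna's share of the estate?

Fenna receives $28,500.

The entire $114,000 passes to the descendants.
That amount ($114,000) is divided at the children's generation into 2 shares of $57,000. Qadir takes $57,000. The remaining share for the deceased Orsolya ($57,000) is carried to the next generation.
That pool ($57,000) is divided at the grandchildren's generation equally among Fenna and Nell: $28,500 each.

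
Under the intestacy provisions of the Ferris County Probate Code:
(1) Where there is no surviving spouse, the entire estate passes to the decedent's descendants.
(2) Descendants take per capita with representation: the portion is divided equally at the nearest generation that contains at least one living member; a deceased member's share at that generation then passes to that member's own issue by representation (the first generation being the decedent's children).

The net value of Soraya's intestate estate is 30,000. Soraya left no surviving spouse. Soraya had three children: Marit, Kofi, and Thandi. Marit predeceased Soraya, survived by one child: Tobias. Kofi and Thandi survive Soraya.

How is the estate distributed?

The entire 30,000 passes to the descendants.
That amount (30,000) is divided into 3 shares of 10,000: Kofi and Thandi each take 10,000; Marit's 10,000 share passes to Marit's issue.
Marit's share (10,000) passes entirely to Tobias.

Tobias: 10,000; Kofi: 10,000; Thandi: 10,000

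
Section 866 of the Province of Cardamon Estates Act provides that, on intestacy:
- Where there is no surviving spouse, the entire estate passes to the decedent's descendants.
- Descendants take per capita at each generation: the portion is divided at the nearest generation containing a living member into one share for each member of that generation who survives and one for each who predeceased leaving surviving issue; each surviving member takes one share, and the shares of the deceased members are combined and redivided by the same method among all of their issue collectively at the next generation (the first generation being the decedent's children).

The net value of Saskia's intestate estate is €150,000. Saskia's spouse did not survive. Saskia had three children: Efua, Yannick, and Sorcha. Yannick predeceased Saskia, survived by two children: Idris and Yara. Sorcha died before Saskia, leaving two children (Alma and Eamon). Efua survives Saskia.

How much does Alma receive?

Alma receives €25,000.

The entire €150,000 passes to the descendants.
That amount (€150,000) is divided at the children's generation into 3 shares of €50,000. Efua takes €50,000. The 2 shares of the deceased (Yannick and Sorcha) are combined into a pool of €100,000.
That pool (€100,000) is divided at the grandchildren's generation equally among Idris, Yara, Alma, and Eamon: €25,000 each.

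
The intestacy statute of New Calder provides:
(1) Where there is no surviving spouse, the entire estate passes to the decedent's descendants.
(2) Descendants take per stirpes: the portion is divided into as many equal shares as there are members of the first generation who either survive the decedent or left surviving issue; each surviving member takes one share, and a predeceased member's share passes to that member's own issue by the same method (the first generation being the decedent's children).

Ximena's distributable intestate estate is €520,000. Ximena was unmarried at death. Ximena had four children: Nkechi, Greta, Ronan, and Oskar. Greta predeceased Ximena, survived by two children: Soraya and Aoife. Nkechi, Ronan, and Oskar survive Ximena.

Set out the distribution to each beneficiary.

Nkechi: €130,000; Soraya: €65,000; Aoife: €65,000; Ronan: €130,000; Oskar: €130,000

The entire €520,000 passes to the descendants.
That amount (€520,000) is divided into 4 shares of €130,000: Nkechi, Ronan, and Oskar each take €130,000; Greta's €130,000 share passes to Greta's issue.
Greta's share (€130,000) is divided into 2 shares of €65,000: Soraya and Aoife each take €65,000.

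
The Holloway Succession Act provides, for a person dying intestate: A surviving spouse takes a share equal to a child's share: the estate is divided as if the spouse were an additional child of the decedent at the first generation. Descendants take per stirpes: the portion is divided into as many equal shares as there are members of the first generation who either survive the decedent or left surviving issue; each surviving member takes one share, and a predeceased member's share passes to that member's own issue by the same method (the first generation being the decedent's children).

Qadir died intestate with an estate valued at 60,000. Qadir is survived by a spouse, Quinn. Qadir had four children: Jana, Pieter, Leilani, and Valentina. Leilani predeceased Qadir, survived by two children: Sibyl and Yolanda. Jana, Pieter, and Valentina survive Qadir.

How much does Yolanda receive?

Yolanda receives 6,000.

The spouse counts as an additional share at the children's level, so there are 5 primary shares of 12,000. Quinn takes one such share (12,000).
The children's combined portion (48,000) is divided into 4 shares of 12,000: Jana, Pieter, and Valentina each take 12,000; Leilani's 12,000 share passes to Leilani's issue.
Leilani's share (12,000) is divided into 2 shares of 6,000: Sibyl and Yolanda each take 6,000.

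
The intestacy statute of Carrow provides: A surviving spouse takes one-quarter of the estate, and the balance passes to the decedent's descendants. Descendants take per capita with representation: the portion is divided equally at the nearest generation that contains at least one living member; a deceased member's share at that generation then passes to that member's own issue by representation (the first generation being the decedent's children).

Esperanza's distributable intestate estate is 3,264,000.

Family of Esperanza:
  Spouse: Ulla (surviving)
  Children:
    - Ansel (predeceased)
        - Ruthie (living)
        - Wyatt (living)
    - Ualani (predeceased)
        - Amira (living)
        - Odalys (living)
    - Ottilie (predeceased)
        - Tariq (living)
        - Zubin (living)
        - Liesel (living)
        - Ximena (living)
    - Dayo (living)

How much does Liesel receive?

Liesel receives 153,000.

Ulla takes one-quarter of 3,264,000 = 816,000. The remaining 2,448,000 passes to the descendants.
The descendants' portion (2,448,000) is divided into 4 shares of 612,000: Dayo takes 612,000; Ansel's 612,000 share passes to Ansel's issue; Ualani's 612,000 share passes to Ualani's issue; Ottilie's 612,000 share passes to Ottilie's issue.
Ansel's share (612,000) is divided into 2 shares of 306,000: Ruthie and Wyatt each take 306,000.
Ualani's share (612,000) is divided into 2 shares of 306,000: Amira and Odalys each take 306,000.
Ottilie's share (612,000) is divided into 4 shares of 153,000: Tariq, Zubin, Liesel, and Ximena each take 153,000.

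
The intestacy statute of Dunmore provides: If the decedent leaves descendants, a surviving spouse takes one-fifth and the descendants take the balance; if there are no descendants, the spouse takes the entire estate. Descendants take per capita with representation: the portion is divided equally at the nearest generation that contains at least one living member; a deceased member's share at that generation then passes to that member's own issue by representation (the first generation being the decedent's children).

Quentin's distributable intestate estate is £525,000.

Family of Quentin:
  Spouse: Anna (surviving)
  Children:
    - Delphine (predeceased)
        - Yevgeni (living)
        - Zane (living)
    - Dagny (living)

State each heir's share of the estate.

Anna: £105,000; Yevgeni: £105,000; Zane: £105,000; Dagny: £210,000

Anna takes one-fifth of £525,000 = £105,000. The remaining £420,000 passes to the descendants.
The descendants' portion (£420,000) is divided into 2 shares of £210,000: Dagny takes £210,000; Delphine's £210,000 share passes to Delphine's issue.
Delphine's share (£210,000) is divided into 2 shares of £105,000: Yevgeni and Zane each take £105,000.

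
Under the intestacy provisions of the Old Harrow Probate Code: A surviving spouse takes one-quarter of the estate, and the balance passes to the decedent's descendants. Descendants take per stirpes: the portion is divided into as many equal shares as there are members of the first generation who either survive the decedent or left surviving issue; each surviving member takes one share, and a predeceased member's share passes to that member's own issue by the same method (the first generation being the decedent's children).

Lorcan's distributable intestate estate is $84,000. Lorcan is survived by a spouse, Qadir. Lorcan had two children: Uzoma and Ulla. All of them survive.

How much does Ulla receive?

Qadir takes one-quarter of $84,000 = $21,000. The remaining $63,000 passes to the descendants.
The descendants' portion ($63,000) is divided into 2 shares of $31,500: Uzoma and Ulla each take $31,500.

Ulla receives $31,500.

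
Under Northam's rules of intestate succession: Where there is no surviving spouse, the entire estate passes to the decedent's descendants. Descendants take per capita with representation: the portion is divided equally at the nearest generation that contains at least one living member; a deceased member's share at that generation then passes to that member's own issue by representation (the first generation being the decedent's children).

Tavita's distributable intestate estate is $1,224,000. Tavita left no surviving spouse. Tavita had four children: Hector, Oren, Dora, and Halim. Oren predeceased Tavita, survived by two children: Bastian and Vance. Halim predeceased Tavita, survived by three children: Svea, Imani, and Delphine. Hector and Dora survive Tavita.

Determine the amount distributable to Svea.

The entire $1,224,000 passes to the descendants.
That amount ($1,224,000) is divided into 4 shares of $306,000: Hector and Dora each take $306,000; Oren's $306,000 share passes to Oren's issue; Halim's $306,000 share passes to Halim's issue.
Oren's share ($306,000) is divided into 2 shares of $153,000: Bastian and Vance each take $153,000.
Halim's share ($306,000) is divided into 3 shares of $102,000: Svea, Imani, and Delphine each take $102,000.

Svea receives $102,000.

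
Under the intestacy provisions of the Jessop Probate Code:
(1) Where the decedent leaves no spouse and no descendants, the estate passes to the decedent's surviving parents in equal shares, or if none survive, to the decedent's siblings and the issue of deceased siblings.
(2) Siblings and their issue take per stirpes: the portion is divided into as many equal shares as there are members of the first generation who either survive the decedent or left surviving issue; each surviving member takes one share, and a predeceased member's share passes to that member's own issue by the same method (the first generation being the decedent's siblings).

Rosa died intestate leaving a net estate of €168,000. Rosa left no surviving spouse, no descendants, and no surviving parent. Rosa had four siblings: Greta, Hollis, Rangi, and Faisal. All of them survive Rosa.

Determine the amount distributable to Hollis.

The entire €168,000 passes to the siblings and their issue.
That amount (€168,000) is divided into 4 shares of €42,000: Greta, Hollis, Rangi, and Faisal each take €42,000.

Hollis receives €42,000.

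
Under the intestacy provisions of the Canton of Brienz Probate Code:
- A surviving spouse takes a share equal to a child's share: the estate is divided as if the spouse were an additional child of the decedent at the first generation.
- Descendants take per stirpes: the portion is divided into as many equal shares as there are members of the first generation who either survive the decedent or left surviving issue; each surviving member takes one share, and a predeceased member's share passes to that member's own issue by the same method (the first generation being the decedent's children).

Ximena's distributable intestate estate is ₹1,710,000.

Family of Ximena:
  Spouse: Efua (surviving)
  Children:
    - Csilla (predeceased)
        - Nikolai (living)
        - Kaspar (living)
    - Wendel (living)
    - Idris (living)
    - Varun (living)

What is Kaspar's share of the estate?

Kaspar receives ₹171,000.

The spouse counts as an additional share at the children's level, so there are 5 primary shares of ₹342,000. Efua takes one such share (₹342,000).
The children's combined portion (₹1,368,000) is divided into 4 shares of ₹342,000: Wendel, Idris, and Varun each take ₹342,000; Csilla's ₹342,000 share passes to Csilla's issue.
Csilla's share (₹342,000) is divided into 2 shares of ₹171,000: Nikolai and Kaspar each take ₹171,000.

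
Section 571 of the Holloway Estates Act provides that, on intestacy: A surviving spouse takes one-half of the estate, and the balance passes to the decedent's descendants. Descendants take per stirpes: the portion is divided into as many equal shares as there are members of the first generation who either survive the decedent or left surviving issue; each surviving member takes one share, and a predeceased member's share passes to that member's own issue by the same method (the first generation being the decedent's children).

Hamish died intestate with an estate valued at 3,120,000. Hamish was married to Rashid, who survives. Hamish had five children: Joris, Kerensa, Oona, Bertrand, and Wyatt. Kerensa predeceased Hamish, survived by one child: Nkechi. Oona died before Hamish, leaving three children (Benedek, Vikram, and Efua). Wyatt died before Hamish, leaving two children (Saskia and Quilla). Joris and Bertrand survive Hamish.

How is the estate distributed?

Rashid: 1,560,000; Joris: 312,000; Nkechi: 312,000; Benedek: 104,000; Vikram: 104,000; Efua: 104,000; Bertrand: 312,000; Saskia: 156,000; Quilla: 156,000

Rashid takes one-half of 3,120,000 = 1,560,000. The remaining 1,560,000 passes to the descendants.
The descendants' portion (1,560,000) is divided into 5 shares of 312,000: Joris and Bertrand each take 312,000; Kerensa's 312,000 share passes to Kerensa's issue; Oona's 312,000 share passes to Oona's issue; Wyatt's 312,000 share passes to Wyatt's issue.
Kerensa's share (312,000) passes entirely to Nkechi.
Oona's share (312,000) is divided into 3 shares of 104,000: Benedek, Vikram, and Efua each take 104,000.
Wyatt's share (312,000) is divided into 2 shares of 156,000: Saskia and Quilla each take 156,000.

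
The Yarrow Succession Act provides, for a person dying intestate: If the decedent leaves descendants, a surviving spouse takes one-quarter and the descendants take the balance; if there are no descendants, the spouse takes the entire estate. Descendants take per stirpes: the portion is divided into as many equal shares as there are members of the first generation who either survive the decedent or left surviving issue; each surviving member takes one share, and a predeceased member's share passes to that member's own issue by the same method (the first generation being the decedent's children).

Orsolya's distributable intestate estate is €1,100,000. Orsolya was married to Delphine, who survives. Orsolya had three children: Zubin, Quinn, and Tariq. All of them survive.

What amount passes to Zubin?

Delphine takes one-quarter of €1,100,000 = €275,000. The remaining €825,000 passes to the descendants.
The descendants' portion (€825,000) is divided into 3 shares of €275,000: Zubin, Quinn, and Tariq each take €275,000.

Zubin receives €275,000.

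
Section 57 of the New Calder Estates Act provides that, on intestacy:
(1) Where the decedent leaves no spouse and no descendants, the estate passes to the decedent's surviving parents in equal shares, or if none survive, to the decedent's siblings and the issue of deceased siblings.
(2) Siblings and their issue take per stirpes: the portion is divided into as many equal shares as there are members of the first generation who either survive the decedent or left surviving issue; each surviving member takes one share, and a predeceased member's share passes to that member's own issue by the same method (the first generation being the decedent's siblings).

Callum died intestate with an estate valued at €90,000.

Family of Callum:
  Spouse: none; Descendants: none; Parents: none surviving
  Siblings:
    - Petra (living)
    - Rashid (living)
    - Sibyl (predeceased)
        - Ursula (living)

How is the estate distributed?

Petra: €30,000; Rashid: €30,000; Ursula: €30,000

The entire €90,000 passes to the siblings and their issue.
That amount (€90,000) is divided into 3 shares of €30,000: Petra and Rashid each take €30,000; Sibyl's €30,000 share passes to Sibyl's issue.
Sibyl's share (€30,000) passes entirely to Ursula.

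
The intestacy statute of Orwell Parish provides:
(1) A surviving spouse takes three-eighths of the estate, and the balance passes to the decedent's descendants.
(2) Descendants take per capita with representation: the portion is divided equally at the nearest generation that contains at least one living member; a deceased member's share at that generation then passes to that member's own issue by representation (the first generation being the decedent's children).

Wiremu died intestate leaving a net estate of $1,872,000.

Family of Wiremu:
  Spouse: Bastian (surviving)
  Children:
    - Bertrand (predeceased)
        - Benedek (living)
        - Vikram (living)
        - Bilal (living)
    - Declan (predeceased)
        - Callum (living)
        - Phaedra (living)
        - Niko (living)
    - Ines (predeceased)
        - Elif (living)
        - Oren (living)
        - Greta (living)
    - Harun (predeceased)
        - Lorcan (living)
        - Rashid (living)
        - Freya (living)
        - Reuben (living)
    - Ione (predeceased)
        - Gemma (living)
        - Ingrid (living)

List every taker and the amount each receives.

Bastian: $702,000; Benedek: $78,000; Vikram: $78,000; Bilal: $78,000; Callum: $78,000; Phaedra: $78,000; Niko: $78,000; Elif: $78,000; Oren: $78,000; Greta: $78,000; Lorcan: $78,000; Rashid: $78,000; Freya: $78,000; Reuben: $78,000; Gemma: $78,000; Ingrid: $78,000

Bastian takes three-eighths of $1,872,000 = $702,000. The remaining $1,170,000 passes to the descendants.
No child survives, so the initial division is made at the grandchildren's generation.
The descendants' portion ($1,170,000) is divided into 15 shares of $78,000: Benedek, Vikram, Bilal, Callum, Phaedra, Niko, Elif, Oren, Greta, Lorcan, Rashid, Freya, Reuben, Gemma, and Ingrid each take $78,000.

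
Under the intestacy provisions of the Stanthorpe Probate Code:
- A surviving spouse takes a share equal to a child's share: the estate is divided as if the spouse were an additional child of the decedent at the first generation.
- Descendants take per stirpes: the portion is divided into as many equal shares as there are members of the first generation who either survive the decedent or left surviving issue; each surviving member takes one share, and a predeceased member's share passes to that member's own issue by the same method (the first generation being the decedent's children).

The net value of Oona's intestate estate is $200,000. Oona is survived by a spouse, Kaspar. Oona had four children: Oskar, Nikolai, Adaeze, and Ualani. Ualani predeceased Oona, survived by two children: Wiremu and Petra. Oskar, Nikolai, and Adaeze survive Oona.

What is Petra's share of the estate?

Petra receives $20,000.

The spouse counts as an additional share at the children's level, so there are 5 primary shares of $40,000. Kaspar takes one such share ($40,000).
The children's combined portion ($160,000) is divided into 4 shares of $40,000: Oskar, Nikolai, and Adaeze each take $40,000; Ualani's $40,000 share passes to Ualani's issue.
Ualani's share ($40,000) is divided into 2 shares of $20,000: Wiremu and Petra each take $20,000.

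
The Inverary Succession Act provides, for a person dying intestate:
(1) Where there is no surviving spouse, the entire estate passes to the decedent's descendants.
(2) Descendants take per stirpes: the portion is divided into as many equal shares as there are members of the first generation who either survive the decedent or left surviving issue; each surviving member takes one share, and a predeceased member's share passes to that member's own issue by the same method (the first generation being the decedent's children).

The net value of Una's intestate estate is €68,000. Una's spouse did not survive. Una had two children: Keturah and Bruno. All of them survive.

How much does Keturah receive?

The entire €68,000 passes to the descendants.
That amount (€68,000) is divided into 2 shares of €34,000: Keturah and Bruno each take €34,000.

Keturah receives €34,000.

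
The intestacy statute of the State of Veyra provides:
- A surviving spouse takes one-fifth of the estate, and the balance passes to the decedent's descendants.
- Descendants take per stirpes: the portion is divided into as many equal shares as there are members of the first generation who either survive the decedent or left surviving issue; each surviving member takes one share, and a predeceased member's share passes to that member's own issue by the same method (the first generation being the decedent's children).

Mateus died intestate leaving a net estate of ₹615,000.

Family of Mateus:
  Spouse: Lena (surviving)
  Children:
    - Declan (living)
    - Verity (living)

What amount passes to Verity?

Verity receives ₹246,000.

Lena takes one-fifth of ₹615,000 = ₹123,000. The remaining ₹492,000 passes to the descendants.
The descendants' portion (₹492,000) is divided into 2 shares of ₹246,000: Declan and Verity each take ₹246,000.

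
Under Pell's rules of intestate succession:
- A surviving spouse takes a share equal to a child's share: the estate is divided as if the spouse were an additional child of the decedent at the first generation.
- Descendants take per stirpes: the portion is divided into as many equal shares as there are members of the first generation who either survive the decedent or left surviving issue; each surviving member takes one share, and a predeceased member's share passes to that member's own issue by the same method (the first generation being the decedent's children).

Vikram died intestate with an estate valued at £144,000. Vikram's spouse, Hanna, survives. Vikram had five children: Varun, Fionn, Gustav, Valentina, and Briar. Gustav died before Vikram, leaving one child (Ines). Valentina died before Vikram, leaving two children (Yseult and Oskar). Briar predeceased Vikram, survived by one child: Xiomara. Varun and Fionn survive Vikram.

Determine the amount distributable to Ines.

Ines receives £24,000.

The spouse counts as an additional share at the children's level, so there are 6 primary shares of £24,000. Hanna takes one such share (£24,000).
The children's combined portion (£120,000) is divided into 5 shares of £24,000: Varun and Fionn each take £24,000; Gustav's £24,000 share passes to Gustav's issue; Valentina's £24,000 share passes to Valentina's issue; Briar's £24,000 share passes to Briar's issue.
Gustav's share (£24,000) passes entirely to Ines.
Valentina's share (£24,000) is divided into 2 shares of £12,000: Yseult and Oskar each take £12,000.
Briar's share (£24,000) passes entirely to Xiomara.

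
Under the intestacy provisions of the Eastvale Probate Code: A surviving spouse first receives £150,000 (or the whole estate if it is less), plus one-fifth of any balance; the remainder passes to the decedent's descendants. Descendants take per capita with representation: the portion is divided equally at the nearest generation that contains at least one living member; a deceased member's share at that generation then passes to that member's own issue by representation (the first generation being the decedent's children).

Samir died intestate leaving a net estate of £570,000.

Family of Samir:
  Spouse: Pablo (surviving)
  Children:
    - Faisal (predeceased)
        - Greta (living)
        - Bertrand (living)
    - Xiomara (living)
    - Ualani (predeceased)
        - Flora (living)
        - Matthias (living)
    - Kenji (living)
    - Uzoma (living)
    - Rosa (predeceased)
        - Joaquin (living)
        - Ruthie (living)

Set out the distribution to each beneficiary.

Pablo: £234,000; Greta: £28,000; Bertrand: £28,000; Xiomara: £56,000; Flora: £28,000; Matthias: £28,000; Kenji: £56,000; Uzoma: £56,000; Joaquin: £28,000; Ruthie: £28,000

Pablo first takes £150,000, leaving a balance of £420,000. Pablo then takes one-fifth of the balance (£84,000), for a total of £234,000. The remaining £336,000 passes to the descendants.
The descendants' portion (£336,000) is divided into 6 shares of £56,000: Xiomara, Kenji, and Uzoma each take £56,000; Faisal's £56,000 share passes to Faisal's issue; Ualani's £56,000 share passes to Ualani's issue; Rosa's £56,000 share passes to Rosa's issue.
Faisal's share (£56,000) is divided into 2 shares of £28,000: Greta and Bertrand each take £28,000.
Ualani's share (£56,000) is divided into 2 shares of £28,000: Flora and Matthias each take £28,000.
Rosa's share (£56,000) is divided into 2 shares of £28,000: Joaquin and Ruthie each take £28,000.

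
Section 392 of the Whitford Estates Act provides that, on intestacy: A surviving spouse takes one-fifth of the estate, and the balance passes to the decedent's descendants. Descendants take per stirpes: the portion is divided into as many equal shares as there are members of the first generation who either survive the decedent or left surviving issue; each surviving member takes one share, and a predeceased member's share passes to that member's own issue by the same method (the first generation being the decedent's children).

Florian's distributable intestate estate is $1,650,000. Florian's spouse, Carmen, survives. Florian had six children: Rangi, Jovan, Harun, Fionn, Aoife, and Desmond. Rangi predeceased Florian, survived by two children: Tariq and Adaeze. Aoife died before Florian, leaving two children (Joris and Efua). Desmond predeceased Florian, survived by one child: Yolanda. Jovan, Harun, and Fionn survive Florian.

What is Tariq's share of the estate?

Carmen takes one-fifth of $1,650,000 = $330,000. The remaining $1,320,000 passes to the descendants.
The descendants' portion ($1,320,000) is divided into 6 shares of $220,000: Jovan, Harun, and Fionn each take $220,000; Rangi's $220,000 share passes to Rangi's issue; Aoife's $220,000 share passes to Aoife's issue; Desmond's $220,000 share passes to Desmond's issue.
Rangi's share ($220,000) is divided into 2 shares of $110,000: Tariq and Adaeze each take $110,000.
Aoife's share ($220,000) is divided into 2 shares of $110,000: Joris and Efua each take $110,000.
Desmond's share ($220,000) passes entirely to Yolanda.

Tariq receives $110,000.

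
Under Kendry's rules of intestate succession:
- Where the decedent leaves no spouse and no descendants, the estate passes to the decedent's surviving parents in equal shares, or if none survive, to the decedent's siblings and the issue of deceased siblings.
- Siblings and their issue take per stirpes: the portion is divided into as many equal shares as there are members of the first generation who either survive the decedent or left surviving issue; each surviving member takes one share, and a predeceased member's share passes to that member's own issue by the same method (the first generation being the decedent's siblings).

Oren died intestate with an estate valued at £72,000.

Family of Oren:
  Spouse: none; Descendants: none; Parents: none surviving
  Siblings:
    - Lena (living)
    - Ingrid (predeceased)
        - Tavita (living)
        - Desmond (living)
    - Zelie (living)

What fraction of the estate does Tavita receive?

Tavita receives 1/6 of the estate.

The entire £72,000 passes to the siblings and their issue.
That amount (£72,000) is divided into 3 shares of £24,000: Lena and Zelie each take £24,000; Ingrid's £24,000 share passes to Ingrid's issue.
Ingrid's share (£24,000) is divided into 2 shares of £12,000: Tavita and Desmond each take £12,000.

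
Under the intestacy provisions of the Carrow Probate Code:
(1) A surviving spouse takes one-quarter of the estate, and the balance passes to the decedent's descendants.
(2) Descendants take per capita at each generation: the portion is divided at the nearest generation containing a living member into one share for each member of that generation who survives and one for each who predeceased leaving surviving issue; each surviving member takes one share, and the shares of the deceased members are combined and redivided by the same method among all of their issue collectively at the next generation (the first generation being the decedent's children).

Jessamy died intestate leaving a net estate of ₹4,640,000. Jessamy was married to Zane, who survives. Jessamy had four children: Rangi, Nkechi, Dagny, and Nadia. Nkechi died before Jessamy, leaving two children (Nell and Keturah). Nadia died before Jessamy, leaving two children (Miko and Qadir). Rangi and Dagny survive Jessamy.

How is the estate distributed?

Zane takes one-quarter of ₹4,640,000 = ₹1,160,000. The remaining ₹3,480,000 passes to the descendants.
The descendants' portion (₹3,480,000) is divided at the children's generation into 4 shares of ₹870,000. Rangi and Dagny each take ₹870,000. The 2 shares of the deceased (Nkechi and Nadia) are combined into a pool of ₹1,740,000.
That pool (₹1,740,000) is divided at the grandchildren's generation equally among Nell, Keturah, Miko, and Qadir: ₹435,000 each.

Zane: ₹1,160,000; Rangi: ₹870,000; Nell: ₹435,000; Keturah: ₹435,000; Dagny: ₹870,000; Miko: ₹435,000; Qadir: ₹435,000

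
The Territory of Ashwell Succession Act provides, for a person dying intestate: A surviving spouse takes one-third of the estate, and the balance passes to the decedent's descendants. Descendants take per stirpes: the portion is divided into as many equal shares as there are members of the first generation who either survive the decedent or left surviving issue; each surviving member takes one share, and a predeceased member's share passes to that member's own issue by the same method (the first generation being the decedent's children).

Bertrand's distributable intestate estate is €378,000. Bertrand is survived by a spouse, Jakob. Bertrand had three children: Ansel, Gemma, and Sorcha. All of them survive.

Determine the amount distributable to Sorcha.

Jakob takes one-third of €378,000 = €126,000. The remaining €252,000 passes to the descendants.
The descendants' portion (€252,000) is divided into 3 shares of €84,000: Ansel, Gemma, and Sorcha each take €84,000.

Sorcha receives €84,000.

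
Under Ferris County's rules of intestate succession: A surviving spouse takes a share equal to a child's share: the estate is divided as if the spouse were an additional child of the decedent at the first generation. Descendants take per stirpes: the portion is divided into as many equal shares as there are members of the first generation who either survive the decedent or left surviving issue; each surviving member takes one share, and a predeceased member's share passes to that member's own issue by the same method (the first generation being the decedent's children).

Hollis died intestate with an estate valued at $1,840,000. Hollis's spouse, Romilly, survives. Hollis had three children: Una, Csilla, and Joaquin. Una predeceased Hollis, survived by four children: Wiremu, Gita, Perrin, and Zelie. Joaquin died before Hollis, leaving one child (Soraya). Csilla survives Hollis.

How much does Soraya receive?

The spouse counts as an additional share at the children's level, so there are 4 primary shares of $460,000. Romilly takes one such share ($460,000).
The children's combined portion ($1,380,000) is divided into 3 shares of $460,000: Csilla takes $460,000; Una's $460,000 share passes to Una's issue; Joaquin's $460,000 share passes to Joaquin's issue.
Una's share ($460,000) is divided into 4 shares of $115,000: Wiremu, Gita, Perrin, and Zelie each take $115,000.
Joaquin's share ($460,000) passes entirely to Soraya.

Soraya receives $460,000.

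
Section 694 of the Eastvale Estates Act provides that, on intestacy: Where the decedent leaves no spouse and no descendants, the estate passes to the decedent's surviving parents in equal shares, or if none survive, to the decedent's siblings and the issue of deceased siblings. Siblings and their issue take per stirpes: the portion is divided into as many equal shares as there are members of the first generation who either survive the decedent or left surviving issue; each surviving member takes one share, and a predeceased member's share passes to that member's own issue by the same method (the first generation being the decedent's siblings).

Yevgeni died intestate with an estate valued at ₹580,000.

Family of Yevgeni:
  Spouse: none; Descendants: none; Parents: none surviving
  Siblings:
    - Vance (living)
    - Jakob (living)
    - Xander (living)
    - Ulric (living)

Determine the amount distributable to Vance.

Vance receives ₹145,000.

The entire ₹580,000 passes to the siblings and their issue.
That amount (₹580,000) is divided into 4 shares of ₹145,000: Vance, Jakob, Xander, and Ulric each take ₹145,000.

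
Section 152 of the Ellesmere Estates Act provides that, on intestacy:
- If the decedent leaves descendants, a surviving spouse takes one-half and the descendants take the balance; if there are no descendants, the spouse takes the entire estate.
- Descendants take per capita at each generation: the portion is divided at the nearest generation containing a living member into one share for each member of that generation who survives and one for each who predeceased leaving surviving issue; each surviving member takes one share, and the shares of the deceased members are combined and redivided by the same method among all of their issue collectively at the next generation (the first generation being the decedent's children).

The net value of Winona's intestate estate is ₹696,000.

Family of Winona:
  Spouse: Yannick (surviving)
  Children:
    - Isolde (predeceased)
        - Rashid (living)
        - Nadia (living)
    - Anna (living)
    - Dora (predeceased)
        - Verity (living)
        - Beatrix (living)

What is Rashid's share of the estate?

Rashid receives ₹58,000.

Yannick takes one-half of ₹696,000 = ₹348,000. The remaining ₹348,000 passes to the descendants.
The descendants' portion (₹348,000) is divided at the children's generation into 3 shares of ₹116,000. Anna takes ₹116,000. The 2 shares of the deceased (Isolde and Dora) are combined into a pool of ₹232,000.
That pool (₹232,000) is divided at the grandchildren's generation equally among Rashid, Nadia, Verity, and Beatrix: ₹58,000 each.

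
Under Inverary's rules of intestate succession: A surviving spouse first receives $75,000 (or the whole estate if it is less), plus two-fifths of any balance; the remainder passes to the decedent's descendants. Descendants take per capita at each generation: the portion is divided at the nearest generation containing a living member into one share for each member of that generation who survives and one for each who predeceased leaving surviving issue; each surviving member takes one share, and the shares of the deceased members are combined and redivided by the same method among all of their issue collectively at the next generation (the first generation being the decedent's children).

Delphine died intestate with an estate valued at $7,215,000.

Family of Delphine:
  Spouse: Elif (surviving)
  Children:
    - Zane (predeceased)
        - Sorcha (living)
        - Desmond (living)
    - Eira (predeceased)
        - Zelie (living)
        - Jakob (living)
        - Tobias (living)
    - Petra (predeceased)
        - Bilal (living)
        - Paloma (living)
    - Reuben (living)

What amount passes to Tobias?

Tobias receives $459,000.

Elif first takes $75,000, leaving a balance of $7,140,000. Elif then takes two-fifths of the balance ($2,856,000), for a total of $2,931,000. The remaining $4,284,000 passes to the descendants.
The descendants' portion ($4,284,000) is divided at the children's generation into 4 shares of $1,071,000. Reuben takes $1,071,000. The 3 shares of the deceased (Zane, Eira, and Petra) are combined into a pool of $3,213,000.
That pool ($3,213,000) is divided at the grandchildren's generation equally among Sorcha, Desmond, Zelie, Jakob, Tobias, Bilal, and Paloma: $459,000 each.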